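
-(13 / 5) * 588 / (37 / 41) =-313404 / 185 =-1694.08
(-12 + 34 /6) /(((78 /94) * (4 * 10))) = -893 /4680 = -0.19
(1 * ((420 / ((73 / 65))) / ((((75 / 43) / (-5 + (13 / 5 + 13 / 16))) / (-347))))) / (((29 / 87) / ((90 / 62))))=514354.17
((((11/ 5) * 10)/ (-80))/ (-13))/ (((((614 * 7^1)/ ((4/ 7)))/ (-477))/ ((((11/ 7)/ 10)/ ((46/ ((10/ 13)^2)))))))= -57717/ 21283859324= -0.00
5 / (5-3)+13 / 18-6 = -25 / 9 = -2.78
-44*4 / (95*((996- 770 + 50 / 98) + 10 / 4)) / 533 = -17248 / 1136401305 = -0.00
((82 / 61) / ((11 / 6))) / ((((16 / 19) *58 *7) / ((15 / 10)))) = 7011 / 2179408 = 0.00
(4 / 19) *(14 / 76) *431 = 6034 / 361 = 16.71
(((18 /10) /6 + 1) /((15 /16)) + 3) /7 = 47 /75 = 0.63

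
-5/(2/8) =-20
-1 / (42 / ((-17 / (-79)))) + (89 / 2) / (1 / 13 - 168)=-978287 / 3621597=-0.27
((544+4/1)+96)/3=644/3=214.67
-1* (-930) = 930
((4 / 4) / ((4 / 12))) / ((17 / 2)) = 6 / 17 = 0.35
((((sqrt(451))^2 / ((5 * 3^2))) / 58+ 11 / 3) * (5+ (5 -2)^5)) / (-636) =-310651 / 207495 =-1.50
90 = 90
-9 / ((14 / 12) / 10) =-540 / 7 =-77.14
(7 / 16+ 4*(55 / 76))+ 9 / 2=7.83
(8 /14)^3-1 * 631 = -216369 /343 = -630.81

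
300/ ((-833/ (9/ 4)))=-675/ 833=-0.81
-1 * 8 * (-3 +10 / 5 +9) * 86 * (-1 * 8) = 44032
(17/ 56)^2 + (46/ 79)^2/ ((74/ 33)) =176225317/ 724155712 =0.24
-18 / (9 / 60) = -120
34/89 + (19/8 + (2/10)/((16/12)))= 10349/3560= 2.91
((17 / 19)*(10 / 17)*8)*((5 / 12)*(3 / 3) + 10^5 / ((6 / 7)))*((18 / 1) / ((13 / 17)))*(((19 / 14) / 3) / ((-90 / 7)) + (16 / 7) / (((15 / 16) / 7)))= 196931517.54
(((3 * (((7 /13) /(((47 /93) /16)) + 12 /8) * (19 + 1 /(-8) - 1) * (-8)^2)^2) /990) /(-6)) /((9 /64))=-32146343680 /19881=-1616937.96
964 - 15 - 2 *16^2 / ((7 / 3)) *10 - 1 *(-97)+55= -7653 / 7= -1093.29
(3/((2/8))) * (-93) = -1116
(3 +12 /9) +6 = 31 /3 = 10.33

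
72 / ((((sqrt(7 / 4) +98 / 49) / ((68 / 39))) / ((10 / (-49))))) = -7.71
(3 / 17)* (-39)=-117 / 17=-6.88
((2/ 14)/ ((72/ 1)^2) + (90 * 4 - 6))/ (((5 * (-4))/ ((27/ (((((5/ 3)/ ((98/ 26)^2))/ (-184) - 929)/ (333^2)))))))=11237682345809913/ 197000456480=57043.94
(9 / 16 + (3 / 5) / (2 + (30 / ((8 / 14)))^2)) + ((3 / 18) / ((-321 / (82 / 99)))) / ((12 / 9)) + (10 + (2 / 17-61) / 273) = 2399203852763 / 232045173360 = 10.34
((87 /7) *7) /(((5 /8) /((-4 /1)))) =-2784 /5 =-556.80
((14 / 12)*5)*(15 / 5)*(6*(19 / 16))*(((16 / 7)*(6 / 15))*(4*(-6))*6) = -16416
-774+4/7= -5414/7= -773.43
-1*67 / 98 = -67 / 98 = -0.68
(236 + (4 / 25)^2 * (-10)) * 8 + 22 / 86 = 10138367 / 5375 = 1886.21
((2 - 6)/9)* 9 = -4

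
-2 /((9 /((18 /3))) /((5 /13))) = -0.51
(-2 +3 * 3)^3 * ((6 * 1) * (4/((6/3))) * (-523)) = -2152668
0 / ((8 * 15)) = 0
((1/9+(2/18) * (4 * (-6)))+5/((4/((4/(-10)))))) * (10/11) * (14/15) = -2.59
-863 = -863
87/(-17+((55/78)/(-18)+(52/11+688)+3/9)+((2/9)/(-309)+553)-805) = 15377076/74944813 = 0.21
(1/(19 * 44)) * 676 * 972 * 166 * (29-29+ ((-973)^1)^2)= 25815868375752/209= 123520901319.39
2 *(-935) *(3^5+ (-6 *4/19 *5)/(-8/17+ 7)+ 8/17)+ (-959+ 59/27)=-8625687592/18981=-454438.00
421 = 421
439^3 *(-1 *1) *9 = -761440671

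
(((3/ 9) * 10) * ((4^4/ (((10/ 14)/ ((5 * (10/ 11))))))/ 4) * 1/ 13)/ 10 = 4480/ 429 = 10.44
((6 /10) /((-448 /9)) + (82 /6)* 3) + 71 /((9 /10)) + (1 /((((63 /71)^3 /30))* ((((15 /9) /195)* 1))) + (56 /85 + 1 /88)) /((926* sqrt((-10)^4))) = 192327900163067 /1603653282000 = 119.93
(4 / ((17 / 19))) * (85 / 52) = 95 / 13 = 7.31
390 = 390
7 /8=0.88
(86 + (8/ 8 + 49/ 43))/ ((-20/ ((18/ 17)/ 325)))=-3411/ 237575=-0.01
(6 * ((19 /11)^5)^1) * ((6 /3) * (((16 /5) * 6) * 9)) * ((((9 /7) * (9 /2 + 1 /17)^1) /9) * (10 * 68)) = 15916760547840 /1127357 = 14118651.45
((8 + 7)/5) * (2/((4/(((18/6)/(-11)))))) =-0.41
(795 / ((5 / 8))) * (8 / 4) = 2544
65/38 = 1.71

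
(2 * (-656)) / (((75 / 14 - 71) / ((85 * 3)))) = 4683840 / 919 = 5096.67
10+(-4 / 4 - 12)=-3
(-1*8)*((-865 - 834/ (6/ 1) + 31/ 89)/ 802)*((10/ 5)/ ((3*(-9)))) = -79400/ 107067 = -0.74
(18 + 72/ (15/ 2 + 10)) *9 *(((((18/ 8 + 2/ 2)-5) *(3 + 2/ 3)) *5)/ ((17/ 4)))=-25542/ 17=-1502.47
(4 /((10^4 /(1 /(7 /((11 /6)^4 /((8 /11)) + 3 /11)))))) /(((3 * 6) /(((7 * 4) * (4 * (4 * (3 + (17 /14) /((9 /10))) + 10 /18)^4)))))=7283001898617653 /12476345112000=583.74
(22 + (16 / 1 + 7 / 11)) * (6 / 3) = 77.27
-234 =-234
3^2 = 9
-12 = -12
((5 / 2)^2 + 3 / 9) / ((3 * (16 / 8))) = 79 / 72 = 1.10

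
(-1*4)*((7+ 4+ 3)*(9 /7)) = -72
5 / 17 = 0.29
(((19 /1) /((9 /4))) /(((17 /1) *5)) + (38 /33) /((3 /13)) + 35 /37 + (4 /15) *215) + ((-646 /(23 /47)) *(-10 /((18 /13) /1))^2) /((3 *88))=-152709849337 /773405820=-197.45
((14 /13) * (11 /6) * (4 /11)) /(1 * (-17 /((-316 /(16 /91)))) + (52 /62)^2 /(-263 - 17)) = 148801240 /1439751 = 103.35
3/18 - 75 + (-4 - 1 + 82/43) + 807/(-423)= -968069/12126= -79.83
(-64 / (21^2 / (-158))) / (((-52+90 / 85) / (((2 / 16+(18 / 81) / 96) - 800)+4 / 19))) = 359.94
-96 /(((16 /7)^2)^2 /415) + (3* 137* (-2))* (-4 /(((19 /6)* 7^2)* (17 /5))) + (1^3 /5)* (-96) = -238655544291 /162068480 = -1472.56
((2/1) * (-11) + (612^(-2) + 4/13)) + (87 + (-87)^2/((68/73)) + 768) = 43621294513/4869072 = 8958.85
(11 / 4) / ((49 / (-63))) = -99 / 28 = -3.54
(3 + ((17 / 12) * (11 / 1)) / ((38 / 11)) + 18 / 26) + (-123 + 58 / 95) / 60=913423 / 148200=6.16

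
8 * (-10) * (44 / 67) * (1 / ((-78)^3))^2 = -0.00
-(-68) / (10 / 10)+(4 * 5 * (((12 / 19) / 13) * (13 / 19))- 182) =-40914 / 361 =-113.34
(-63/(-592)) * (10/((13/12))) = 945/962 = 0.98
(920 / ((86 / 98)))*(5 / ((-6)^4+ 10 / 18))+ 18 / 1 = 1580058 / 71681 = 22.04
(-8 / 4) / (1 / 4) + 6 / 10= -37 / 5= -7.40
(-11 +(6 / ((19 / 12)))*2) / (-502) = 65 / 9538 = 0.01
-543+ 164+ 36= -343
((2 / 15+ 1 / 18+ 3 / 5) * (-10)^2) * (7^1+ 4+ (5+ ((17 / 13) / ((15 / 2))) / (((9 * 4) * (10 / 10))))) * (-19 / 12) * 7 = -530479411 / 37908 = -13993.86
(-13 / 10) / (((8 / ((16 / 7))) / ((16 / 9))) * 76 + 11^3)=-52 / 59225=-0.00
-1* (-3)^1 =3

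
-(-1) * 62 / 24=31 / 12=2.58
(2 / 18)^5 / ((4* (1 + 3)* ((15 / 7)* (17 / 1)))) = 7 / 240919920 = 0.00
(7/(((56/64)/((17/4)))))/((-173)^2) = 0.00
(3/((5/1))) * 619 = 1857/5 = 371.40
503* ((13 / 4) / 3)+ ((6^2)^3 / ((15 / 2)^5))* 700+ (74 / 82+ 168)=128539619 / 61500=2090.08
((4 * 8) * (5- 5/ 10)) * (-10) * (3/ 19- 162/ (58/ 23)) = 50846400/ 551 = 92280.22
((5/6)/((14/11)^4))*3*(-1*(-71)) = 5197555/76832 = 67.65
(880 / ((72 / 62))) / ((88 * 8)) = 155 / 144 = 1.08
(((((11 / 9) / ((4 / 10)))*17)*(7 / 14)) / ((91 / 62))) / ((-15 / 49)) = -40579 / 702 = -57.80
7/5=1.40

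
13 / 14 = 0.93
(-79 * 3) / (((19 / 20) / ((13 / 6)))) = -540.53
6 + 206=212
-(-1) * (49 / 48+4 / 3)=113 / 48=2.35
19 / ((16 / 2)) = 19 / 8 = 2.38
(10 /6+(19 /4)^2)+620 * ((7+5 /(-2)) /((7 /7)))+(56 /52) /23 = 40390489 /14352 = 2814.28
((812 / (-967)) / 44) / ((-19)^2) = -203 / 3839957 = -0.00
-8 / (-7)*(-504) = -576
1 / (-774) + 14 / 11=10825 / 8514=1.27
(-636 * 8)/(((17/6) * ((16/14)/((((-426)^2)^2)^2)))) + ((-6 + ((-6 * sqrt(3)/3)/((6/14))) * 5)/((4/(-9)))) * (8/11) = -318695465344435755828035796/187 + 420 * sqrt(3)/11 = -1704253825371314202288895.00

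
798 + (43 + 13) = 854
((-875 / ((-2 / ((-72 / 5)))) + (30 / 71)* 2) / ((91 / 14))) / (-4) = 223620 / 923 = 242.28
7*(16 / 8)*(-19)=-266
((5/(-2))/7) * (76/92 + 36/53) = -9175/17066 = -0.54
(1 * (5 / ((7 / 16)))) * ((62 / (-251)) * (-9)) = 44640 / 1757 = 25.41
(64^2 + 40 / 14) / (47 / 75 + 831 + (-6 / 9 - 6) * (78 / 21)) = 537975 / 105901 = 5.08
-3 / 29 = -0.10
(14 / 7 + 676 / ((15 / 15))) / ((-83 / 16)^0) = 678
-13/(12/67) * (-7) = 508.08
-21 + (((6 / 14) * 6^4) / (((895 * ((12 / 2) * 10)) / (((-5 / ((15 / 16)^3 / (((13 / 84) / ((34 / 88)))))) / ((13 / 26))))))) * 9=-1999201791 / 93191875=-21.45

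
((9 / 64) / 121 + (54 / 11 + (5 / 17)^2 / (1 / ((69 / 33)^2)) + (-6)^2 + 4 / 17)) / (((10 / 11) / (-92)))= -2137408239 / 508640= -4202.20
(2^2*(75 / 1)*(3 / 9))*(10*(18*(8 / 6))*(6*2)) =288000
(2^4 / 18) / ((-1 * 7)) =-8 / 63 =-0.13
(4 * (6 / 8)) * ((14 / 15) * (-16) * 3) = -672 / 5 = -134.40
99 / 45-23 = -104 / 5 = -20.80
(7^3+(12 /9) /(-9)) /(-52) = -9257 /1404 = -6.59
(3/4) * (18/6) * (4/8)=1.12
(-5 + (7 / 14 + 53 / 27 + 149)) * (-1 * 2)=-7909 / 27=-292.93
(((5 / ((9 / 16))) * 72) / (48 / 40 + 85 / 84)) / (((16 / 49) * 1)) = 823200 / 929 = 886.11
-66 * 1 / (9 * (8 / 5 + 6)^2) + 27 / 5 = 5.27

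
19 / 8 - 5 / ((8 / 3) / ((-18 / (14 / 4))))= 673 / 56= 12.02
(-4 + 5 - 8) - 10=-17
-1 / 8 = -0.12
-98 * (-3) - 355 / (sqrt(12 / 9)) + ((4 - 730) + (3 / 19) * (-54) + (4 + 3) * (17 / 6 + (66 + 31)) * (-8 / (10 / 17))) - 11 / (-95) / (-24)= -1511589 / 152 - 355 * sqrt(3) / 2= -10252.10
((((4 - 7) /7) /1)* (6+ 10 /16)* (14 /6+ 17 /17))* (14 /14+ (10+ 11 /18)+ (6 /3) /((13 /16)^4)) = -2207064425 /14394744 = -153.32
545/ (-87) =-545/ 87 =-6.26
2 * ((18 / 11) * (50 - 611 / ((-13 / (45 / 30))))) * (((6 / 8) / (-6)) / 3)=-723 / 44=-16.43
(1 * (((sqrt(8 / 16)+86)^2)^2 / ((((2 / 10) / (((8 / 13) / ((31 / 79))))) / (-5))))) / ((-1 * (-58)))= -432311733575 / 11687 - 10050364200 * sqrt(2) / 11687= -38206990.24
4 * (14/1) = 56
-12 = -12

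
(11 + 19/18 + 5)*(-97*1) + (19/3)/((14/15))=-103799/63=-1647.60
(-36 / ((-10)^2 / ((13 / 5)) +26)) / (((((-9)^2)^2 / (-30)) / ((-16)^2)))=66560 / 101817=0.65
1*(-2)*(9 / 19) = -18 / 19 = -0.95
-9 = -9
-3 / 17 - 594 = -594.18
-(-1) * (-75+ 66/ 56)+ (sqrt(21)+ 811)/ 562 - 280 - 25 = -2969213/ 7868+ sqrt(21)/ 562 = -377.37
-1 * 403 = -403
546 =546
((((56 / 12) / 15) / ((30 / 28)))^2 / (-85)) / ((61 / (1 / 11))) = -38416 / 25986571875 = -0.00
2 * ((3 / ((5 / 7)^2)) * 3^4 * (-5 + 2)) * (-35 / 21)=23814 / 5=4762.80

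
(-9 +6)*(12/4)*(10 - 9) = -9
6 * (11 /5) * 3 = 198 /5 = 39.60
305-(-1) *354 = 659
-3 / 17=-0.18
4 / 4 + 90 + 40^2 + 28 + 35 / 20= 6883 / 4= 1720.75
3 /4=0.75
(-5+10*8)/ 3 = 25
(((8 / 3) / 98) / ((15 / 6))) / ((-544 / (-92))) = 23 / 12495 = 0.00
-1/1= -1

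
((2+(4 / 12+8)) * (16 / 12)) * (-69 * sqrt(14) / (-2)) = 1426 * sqrt(14) / 3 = 1778.53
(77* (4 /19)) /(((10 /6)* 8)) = 231 /190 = 1.22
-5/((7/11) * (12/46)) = -1265/42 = -30.12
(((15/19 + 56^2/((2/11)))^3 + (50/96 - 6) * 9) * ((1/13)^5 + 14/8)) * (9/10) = 2634781619832904706057523/325977431936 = 8082711751500.02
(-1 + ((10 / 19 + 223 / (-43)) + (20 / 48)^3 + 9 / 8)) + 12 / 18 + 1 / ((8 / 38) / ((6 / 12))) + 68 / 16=3994301 / 1411776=2.83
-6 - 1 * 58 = -64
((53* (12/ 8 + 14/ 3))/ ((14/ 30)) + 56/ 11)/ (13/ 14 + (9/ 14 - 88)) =-108639/ 13310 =-8.16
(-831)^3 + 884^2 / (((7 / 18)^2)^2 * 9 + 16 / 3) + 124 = -37067151730019 / 64609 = -573714989.09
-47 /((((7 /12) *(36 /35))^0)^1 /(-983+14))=45543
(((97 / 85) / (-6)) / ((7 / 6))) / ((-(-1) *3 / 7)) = -97 / 255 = -0.38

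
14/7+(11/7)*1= 25/7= 3.57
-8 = -8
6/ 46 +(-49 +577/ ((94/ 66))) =385115/ 1081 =356.26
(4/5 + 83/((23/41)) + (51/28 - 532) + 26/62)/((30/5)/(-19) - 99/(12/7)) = 722602091/110126415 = 6.56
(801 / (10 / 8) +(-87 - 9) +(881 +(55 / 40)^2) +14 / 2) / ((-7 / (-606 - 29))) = 58305827 / 448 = 130146.94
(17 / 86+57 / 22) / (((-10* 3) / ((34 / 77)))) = -22423 / 546315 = -0.04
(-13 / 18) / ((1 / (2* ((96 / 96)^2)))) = -13 / 9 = -1.44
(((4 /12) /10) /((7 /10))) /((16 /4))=1 /84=0.01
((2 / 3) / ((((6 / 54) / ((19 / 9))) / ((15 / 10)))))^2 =361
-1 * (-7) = 7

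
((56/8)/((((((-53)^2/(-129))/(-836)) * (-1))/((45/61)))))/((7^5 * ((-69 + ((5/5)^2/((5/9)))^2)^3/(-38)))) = -13340078125/8463021081903976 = -0.00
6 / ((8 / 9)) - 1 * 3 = 15 / 4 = 3.75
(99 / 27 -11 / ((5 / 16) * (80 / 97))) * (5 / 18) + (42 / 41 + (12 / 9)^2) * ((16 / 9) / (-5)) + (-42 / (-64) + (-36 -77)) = -65982751 / 531360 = -124.18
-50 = -50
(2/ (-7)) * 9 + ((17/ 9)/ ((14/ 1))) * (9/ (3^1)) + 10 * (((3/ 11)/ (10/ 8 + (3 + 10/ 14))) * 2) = -9797/ 9174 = -1.07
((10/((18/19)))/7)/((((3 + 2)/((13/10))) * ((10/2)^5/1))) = 247/1968750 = 0.00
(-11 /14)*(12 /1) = -66 /7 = -9.43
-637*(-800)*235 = 119756000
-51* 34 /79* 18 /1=-31212 /79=-395.09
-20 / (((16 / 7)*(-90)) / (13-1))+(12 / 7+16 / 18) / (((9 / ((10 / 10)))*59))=78385 / 66906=1.17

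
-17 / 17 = -1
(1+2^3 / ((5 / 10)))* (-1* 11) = -187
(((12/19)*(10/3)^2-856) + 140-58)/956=-21859/27246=-0.80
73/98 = 0.74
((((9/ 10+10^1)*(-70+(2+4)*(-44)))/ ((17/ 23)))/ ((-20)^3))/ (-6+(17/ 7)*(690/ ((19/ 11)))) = 55682977/ 87197760000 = 0.00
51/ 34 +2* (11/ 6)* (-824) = -18119/ 6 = -3019.83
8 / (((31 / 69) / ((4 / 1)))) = 2208 / 31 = 71.23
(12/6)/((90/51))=17/15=1.13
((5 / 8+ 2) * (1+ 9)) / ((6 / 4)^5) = 280 / 81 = 3.46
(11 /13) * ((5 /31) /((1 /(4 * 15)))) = 3300 /403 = 8.19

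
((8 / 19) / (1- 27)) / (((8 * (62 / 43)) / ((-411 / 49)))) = 0.01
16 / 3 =5.33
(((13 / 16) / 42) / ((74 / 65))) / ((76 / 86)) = 36335 / 1889664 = 0.02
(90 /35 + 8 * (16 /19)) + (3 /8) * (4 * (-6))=41 /133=0.31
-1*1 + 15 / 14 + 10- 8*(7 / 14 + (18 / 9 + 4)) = -587 / 14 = -41.93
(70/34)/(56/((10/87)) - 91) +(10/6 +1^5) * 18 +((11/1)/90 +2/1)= 50.13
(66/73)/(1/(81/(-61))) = -5346/4453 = -1.20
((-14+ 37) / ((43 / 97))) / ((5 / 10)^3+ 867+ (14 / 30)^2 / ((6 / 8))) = 12047400 / 201413849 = 0.06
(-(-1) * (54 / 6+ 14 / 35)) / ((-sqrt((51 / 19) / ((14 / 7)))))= -47 * sqrt(1938) / 255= -8.11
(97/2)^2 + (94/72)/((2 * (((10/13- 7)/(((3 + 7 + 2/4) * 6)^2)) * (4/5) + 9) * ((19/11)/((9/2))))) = 20496669169/8712944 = 2352.44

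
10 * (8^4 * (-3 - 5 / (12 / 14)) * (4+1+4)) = -3256320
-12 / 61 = -0.20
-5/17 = -0.29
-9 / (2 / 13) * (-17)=1989 / 2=994.50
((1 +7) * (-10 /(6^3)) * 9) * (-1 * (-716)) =-7160 /3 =-2386.67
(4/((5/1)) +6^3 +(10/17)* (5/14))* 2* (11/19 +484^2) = 229880572350/2261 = 101672079.77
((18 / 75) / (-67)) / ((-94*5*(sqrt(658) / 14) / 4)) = 12*sqrt(658) / 18500375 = 0.00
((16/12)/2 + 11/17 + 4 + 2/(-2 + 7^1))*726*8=33185.32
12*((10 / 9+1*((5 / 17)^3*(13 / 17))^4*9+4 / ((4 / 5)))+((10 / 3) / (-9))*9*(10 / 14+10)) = -363012475577936752930760 / 1021885029389004238101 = -355.24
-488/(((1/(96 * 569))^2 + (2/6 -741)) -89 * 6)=23870251008/62349617387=0.38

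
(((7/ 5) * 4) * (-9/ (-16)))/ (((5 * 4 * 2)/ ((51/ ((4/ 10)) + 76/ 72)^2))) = 1301.46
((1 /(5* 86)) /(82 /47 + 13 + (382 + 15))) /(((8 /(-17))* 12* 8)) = -799 /6390804480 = -0.00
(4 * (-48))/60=-16/5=-3.20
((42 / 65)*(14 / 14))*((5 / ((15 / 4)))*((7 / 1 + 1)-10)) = -112 / 65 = -1.72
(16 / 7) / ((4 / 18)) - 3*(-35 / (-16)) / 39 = 14731 / 1456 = 10.12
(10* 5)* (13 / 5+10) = 630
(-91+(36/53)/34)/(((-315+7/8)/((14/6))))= 655784/970377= 0.68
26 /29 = 0.90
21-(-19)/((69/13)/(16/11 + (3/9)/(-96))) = 5725891/218592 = 26.19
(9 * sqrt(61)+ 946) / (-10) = -473 / 5 - 9 * sqrt(61) / 10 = -101.63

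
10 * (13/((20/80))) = 520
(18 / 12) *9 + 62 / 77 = 2203 / 154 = 14.31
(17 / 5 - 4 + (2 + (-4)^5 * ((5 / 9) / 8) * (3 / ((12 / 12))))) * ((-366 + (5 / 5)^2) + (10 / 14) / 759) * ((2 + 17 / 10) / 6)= 1036814666 / 21735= 47702.54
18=18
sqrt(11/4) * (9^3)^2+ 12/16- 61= -241/4+ 531441 * sqrt(11)/2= 881234.95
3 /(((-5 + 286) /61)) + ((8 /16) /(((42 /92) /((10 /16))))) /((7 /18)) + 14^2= 10927709 /55076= 198.41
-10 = -10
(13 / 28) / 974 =13 / 27272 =0.00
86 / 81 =1.06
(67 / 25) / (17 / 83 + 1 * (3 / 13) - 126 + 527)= 72293 / 10828725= 0.01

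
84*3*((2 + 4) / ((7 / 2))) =432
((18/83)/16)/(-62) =-9/41168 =-0.00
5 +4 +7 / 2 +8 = 41 / 2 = 20.50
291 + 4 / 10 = 1457 / 5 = 291.40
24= 24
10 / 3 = 3.33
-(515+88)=-603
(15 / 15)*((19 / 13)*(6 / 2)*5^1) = 285 / 13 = 21.92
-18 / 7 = -2.57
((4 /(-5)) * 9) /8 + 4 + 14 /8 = 97 /20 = 4.85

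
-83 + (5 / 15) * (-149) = -398 / 3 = -132.67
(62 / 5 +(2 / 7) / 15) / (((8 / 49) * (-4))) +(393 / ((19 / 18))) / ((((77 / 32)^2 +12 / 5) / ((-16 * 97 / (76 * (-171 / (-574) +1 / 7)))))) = -488352630045749 / 229792001340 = -2125.19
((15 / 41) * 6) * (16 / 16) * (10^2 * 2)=18000 / 41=439.02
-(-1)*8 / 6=4 / 3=1.33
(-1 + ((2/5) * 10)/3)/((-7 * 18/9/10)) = -5/21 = -0.24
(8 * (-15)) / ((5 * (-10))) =12 / 5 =2.40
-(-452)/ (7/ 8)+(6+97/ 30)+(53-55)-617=-19571/ 210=-93.20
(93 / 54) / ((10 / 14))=217 / 90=2.41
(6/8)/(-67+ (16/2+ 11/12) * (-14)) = -9/2302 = -0.00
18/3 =6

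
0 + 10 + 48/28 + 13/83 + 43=31880/581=54.87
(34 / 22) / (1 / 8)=136 / 11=12.36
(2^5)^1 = 32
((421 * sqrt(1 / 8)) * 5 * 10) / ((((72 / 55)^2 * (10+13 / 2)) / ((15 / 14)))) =14471875 * sqrt(2) / 72576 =282.00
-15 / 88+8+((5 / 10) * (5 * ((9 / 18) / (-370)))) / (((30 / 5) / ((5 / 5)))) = 7.83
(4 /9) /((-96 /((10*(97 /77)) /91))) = -485 /756756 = -0.00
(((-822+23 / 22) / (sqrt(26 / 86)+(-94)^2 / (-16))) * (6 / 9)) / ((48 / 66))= 36122 * sqrt(559) / 629478225+1715560207 / 1258956450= 1.36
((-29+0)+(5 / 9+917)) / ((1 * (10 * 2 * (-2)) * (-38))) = 0.58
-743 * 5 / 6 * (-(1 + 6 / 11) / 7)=63155 / 462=136.70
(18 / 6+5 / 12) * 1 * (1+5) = 41 / 2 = 20.50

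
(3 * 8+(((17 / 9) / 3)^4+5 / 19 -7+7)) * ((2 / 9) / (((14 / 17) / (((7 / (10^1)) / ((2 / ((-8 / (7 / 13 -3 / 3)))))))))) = 10898889040 / 272629233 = 39.98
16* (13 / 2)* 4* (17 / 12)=1768 / 3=589.33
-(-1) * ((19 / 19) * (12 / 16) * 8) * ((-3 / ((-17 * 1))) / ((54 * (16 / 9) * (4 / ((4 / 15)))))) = 1 / 1360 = 0.00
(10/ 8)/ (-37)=-5/ 148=-0.03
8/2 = 4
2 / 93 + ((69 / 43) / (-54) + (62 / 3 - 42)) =-512069 / 23994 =-21.34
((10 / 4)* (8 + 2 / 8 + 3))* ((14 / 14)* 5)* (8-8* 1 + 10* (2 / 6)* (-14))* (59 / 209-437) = 598985625 / 209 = 2865959.93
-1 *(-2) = 2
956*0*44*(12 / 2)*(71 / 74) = 0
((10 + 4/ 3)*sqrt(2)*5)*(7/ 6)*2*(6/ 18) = 1190*sqrt(2)/ 27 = 62.33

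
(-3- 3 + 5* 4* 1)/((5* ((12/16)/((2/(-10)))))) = -56/75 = -0.75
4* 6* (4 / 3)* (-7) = -224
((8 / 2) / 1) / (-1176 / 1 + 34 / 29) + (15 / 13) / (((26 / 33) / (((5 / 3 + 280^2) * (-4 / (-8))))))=661108294667 / 11515660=57409.50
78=78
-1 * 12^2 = -144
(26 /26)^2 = 1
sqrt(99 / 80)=3 * sqrt(55) / 20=1.11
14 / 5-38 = -176 / 5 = -35.20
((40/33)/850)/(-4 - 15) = -4/53295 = -0.00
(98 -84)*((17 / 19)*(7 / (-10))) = -833 / 95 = -8.77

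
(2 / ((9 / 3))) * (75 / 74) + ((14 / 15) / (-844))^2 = 1001724313 / 1482549300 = 0.68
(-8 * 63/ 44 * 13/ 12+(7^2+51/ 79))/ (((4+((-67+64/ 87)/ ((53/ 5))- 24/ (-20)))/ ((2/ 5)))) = -298410087/ 21063691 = -14.17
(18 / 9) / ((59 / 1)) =2 / 59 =0.03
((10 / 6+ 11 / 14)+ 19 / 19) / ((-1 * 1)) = -145 / 42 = -3.45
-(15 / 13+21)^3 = -23887872 / 2197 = -10872.95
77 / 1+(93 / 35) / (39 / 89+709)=77.00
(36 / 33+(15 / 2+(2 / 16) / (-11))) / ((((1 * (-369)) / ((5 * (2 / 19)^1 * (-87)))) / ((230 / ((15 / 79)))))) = 198916075 / 154242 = 1289.64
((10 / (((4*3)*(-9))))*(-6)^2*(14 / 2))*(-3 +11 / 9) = 1120 / 27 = 41.48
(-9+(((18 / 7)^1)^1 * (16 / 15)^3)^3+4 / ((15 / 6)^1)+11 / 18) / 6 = 3.93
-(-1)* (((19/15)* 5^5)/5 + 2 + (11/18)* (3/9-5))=21352/27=790.81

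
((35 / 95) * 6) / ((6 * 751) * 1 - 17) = 42 / 85291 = 0.00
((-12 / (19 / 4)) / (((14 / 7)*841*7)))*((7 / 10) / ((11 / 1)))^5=-7203 / 32167924112500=-0.00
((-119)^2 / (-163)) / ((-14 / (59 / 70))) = 17051 / 3260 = 5.23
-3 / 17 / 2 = -3 / 34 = -0.09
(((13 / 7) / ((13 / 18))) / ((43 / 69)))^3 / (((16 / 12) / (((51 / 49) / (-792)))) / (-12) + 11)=97709088888 / 132891100573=0.74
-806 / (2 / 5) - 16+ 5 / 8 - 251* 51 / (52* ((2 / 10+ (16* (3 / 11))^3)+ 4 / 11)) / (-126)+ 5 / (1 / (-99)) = -2525.35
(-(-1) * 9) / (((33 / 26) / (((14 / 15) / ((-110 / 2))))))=-364 / 3025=-0.12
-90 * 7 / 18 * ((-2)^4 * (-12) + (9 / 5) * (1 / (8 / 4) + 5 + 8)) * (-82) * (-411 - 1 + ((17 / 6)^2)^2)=72263996623 / 432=167277769.96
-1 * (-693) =693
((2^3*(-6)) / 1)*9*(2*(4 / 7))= -3456 / 7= -493.71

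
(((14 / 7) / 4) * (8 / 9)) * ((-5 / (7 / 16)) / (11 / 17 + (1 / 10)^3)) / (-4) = 1360000 / 694071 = 1.96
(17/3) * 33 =187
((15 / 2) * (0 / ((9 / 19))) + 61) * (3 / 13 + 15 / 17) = 15006 / 221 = 67.90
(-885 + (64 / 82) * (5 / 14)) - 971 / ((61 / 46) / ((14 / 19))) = -473755473 / 332633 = -1424.26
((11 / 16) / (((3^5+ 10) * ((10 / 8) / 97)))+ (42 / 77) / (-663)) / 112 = 234887 / 125245120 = 0.00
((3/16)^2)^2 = 81/65536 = 0.00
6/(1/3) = 18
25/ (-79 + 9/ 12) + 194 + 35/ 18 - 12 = 1034543/ 5634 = 183.62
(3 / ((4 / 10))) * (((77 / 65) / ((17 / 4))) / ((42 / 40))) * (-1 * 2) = -880 / 221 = -3.98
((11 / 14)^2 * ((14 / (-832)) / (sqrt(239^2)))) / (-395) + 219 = 240818847481 / 1099629440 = 219.00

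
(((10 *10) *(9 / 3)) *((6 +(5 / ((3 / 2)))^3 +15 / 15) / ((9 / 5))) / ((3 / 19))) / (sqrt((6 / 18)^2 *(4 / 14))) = 260888.22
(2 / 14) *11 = 1.57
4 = 4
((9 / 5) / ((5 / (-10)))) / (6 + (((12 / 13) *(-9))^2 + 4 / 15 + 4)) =-4563 / 100493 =-0.05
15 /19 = 0.79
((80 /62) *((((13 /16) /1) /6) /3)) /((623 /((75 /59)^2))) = 40625 /268914212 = 0.00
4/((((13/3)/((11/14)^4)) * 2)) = 43923/249704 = 0.18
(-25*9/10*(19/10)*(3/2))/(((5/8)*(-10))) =513/50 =10.26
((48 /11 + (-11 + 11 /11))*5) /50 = -0.56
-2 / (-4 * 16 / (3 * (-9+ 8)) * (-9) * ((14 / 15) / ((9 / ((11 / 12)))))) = 135 / 1232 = 0.11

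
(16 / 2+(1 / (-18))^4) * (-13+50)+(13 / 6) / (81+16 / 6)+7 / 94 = 366691682185 / 1238401872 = 296.10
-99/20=-4.95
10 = 10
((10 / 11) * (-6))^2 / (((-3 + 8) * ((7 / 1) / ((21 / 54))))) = 40 / 121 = 0.33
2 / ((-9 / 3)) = -2 / 3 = -0.67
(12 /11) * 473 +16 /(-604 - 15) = 319388 /619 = 515.97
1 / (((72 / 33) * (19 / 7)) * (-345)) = -77 / 157320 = -0.00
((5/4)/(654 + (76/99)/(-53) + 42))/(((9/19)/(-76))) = -1052315/3651836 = -0.29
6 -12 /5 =18 /5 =3.60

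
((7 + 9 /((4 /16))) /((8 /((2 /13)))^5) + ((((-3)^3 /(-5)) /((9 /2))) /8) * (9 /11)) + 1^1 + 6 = 148944931901 /20911221760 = 7.12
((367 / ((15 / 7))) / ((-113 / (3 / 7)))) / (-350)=367 / 197750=0.00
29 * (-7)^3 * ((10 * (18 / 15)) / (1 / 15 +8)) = -1790460 / 121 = -14797.19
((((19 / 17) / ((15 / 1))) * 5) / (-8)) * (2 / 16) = -19 / 3264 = -0.01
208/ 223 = 0.93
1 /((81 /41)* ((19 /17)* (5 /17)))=11849 /7695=1.54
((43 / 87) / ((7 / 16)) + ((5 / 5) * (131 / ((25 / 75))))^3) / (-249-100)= -36965361001 / 212541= -173921.08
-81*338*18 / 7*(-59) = 4153633.71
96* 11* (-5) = -5280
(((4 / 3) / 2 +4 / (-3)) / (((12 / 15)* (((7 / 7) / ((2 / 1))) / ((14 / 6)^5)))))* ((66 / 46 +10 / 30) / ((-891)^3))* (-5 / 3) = -51261350 / 106740930867813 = -0.00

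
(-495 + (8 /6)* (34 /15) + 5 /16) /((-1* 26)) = 18.91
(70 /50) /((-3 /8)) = -56 /15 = -3.73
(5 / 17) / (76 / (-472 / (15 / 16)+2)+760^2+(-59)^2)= 18805 / 37152566207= 0.00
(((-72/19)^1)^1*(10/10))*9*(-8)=5184/19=272.84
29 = 29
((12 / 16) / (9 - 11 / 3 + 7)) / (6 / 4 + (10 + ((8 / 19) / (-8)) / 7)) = 399 / 75406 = 0.01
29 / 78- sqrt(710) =-26.27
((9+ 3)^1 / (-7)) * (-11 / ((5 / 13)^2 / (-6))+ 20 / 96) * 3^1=-803463 / 350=-2295.61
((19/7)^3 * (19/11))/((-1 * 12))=-2.88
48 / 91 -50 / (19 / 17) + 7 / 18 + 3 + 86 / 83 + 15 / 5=-95018575 / 2583126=-36.78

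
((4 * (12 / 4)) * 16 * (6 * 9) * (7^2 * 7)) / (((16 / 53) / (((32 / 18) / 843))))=6980736 / 281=24842.48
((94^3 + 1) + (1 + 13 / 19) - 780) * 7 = 110364289 / 19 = 5808646.79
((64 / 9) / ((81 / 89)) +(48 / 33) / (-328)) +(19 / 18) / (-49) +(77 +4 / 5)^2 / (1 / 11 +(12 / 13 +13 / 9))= 449625932852281 / 182044932300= 2469.86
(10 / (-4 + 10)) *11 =55 / 3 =18.33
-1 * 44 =-44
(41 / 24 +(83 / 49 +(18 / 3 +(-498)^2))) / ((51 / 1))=291663761 / 59976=4863.01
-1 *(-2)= 2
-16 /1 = -16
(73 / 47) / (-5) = -73 / 235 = -0.31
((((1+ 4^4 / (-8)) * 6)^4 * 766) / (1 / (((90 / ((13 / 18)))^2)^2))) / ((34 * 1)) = 3157261901396064622080000 / 485537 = 6502618546879155702.00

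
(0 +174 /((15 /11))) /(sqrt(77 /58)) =110.74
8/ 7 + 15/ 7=23/ 7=3.29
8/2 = 4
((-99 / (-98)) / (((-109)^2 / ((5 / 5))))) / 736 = 99 / 856952768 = 0.00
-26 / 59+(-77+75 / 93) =-140164 / 1829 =-76.63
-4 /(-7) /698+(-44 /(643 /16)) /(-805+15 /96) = 88156834 /40457215995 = 0.00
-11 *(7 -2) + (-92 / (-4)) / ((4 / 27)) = 401 / 4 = 100.25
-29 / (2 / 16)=-232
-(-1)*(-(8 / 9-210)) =1882 / 9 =209.11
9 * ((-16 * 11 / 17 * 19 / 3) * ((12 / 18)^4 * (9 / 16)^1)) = -65.57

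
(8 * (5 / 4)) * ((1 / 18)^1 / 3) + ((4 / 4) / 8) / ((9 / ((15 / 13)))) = 565 / 2808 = 0.20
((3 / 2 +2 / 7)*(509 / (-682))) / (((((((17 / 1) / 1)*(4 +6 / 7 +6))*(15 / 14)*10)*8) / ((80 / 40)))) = -3563 / 21147456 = -0.00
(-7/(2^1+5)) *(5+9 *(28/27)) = -43/3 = -14.33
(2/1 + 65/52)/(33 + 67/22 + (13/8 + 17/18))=0.08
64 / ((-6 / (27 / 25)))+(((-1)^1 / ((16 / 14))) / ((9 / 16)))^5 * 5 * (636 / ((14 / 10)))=-10185908704 / 492075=-20699.91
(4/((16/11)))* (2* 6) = 33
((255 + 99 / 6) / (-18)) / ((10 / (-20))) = 181 / 6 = 30.17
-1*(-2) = 2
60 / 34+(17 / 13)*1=679 / 221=3.07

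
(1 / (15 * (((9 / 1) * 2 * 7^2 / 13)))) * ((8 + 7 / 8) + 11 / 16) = 221 / 23520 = 0.01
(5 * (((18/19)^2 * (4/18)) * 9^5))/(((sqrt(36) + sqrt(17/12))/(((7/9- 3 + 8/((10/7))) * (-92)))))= -25032996864/7885 + 695361024 * sqrt(51)/7885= -2544974.75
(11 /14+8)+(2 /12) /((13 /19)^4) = 5725628 /599781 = 9.55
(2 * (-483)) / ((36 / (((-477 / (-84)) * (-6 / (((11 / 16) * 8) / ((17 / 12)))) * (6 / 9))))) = 20723 / 132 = 156.99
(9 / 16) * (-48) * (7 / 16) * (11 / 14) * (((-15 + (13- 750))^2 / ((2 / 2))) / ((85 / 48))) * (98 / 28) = -881762112 / 85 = -10373671.91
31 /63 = 0.49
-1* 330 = -330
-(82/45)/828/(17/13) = -533/316710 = -0.00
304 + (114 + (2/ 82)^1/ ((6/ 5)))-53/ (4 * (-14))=2885843/ 6888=418.97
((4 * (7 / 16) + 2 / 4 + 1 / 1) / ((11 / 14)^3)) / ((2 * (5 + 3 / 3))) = 4459 / 7986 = 0.56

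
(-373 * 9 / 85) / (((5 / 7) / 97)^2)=-1547714637 / 2125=-728336.30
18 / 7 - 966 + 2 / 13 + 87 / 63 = -262597 / 273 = -961.89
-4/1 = -4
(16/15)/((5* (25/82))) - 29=-53063/1875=-28.30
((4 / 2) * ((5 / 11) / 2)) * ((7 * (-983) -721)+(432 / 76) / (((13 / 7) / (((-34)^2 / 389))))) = -3647745150 / 1056913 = -3451.32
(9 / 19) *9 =81 / 19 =4.26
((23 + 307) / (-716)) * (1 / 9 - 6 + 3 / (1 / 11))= -6710 / 537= -12.50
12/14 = 6/7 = 0.86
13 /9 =1.44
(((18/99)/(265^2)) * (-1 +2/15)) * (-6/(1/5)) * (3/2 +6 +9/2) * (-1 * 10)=-1248/154495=-0.01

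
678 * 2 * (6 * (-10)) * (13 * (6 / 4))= -1586520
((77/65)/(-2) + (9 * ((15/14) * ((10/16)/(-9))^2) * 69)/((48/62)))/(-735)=-4965221/1027353600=-0.00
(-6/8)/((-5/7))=21/20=1.05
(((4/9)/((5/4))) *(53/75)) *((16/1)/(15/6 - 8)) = -27136/37125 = -0.73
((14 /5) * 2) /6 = 14 /15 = 0.93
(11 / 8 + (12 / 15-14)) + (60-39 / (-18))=6041 / 120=50.34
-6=-6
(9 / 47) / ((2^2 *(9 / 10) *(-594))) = -5 / 55836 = -0.00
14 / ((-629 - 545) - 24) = -7 / 599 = -0.01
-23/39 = -0.59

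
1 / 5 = 0.20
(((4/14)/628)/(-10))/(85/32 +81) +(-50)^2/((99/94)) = 3456877024208/1456301385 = 2373.74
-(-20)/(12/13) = 65/3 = 21.67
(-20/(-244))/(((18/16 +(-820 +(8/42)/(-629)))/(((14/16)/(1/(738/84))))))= -0.00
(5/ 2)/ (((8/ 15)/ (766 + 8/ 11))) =316275/ 88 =3594.03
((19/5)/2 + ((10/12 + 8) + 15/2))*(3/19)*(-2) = -547/95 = -5.76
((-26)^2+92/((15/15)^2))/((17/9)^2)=62208/289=215.25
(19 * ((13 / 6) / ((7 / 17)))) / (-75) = -4199 / 3150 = -1.33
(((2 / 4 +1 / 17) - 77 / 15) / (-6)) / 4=2333 / 12240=0.19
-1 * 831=-831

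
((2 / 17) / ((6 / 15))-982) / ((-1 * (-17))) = -16689 / 289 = -57.75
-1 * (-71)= 71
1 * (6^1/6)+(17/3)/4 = 29/12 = 2.42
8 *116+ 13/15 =13933/15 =928.87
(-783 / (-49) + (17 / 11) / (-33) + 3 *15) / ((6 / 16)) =8670488 / 53361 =162.49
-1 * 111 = -111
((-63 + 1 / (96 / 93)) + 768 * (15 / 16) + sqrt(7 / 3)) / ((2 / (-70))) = -23082.37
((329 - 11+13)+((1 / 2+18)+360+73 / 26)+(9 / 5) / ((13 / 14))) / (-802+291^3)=46426 / 1601688985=0.00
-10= -10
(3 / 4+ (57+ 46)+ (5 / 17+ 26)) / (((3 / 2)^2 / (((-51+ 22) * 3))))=-256447 / 51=-5028.37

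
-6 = -6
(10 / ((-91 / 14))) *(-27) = 540 / 13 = 41.54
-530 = -530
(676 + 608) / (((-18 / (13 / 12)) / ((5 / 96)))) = -6955 / 1728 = -4.02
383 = 383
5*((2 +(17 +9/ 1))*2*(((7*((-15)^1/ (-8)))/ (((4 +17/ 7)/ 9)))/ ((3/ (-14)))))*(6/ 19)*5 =-720300/ 19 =-37910.53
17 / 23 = 0.74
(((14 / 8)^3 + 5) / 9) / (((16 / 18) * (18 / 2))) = 221 / 1536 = 0.14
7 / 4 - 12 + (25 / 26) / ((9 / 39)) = -6.08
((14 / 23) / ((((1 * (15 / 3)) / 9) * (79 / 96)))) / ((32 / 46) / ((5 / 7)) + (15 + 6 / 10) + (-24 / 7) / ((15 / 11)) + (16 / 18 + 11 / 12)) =3048192 / 36322067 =0.08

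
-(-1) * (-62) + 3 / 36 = -743 / 12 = -61.92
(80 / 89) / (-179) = -80 / 15931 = -0.01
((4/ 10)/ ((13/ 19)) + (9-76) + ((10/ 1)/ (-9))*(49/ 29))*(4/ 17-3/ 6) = 1158587/ 64090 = 18.08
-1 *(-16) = 16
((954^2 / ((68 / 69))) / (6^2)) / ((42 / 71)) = 41283873 / 952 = 43365.41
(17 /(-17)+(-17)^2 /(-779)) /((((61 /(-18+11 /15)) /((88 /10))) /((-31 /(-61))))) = 125766256 /72466475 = 1.74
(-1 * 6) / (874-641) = -6 / 233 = -0.03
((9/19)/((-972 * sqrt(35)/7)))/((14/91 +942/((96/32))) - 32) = -13 * sqrt(35)/37633680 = -0.00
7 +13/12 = 97/12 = 8.08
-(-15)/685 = 0.02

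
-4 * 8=-32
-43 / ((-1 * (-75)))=-43 / 75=-0.57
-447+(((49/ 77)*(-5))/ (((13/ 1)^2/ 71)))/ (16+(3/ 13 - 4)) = -10165924/ 22737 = -447.11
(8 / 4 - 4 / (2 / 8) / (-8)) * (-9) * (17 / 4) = -153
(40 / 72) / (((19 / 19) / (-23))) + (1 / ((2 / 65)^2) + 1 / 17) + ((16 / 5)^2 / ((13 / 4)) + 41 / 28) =364833454 / 348075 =1048.15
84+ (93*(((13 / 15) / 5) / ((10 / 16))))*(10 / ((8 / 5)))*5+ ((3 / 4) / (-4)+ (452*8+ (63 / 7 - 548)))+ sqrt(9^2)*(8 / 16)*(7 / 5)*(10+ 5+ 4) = 326921 / 80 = 4086.51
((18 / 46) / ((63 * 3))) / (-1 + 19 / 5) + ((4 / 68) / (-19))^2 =528407 / 705472698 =0.00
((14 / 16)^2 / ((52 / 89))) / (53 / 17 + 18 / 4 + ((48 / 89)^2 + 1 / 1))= 587239177 / 3992250496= 0.15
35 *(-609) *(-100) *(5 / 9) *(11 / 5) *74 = 578347000 / 3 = 192782333.33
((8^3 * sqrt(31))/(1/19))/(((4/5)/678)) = 45903321.93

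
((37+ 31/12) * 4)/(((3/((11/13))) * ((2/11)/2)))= 57475/117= 491.24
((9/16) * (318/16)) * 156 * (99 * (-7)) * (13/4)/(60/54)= -4525049529/1280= -3535194.94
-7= -7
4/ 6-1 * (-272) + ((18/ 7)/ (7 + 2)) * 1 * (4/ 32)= 22907/ 84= 272.70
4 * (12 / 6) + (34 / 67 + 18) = 1776 / 67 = 26.51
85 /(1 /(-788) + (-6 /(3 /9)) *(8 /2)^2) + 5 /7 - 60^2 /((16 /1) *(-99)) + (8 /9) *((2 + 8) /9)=3.68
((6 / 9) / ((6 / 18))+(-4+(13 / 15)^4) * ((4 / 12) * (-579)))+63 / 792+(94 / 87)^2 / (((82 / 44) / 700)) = 169539352666831 / 153612855000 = 1103.68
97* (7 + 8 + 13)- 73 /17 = 46099 /17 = 2711.71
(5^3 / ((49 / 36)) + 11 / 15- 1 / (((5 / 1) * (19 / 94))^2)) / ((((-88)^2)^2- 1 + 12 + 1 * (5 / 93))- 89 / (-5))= 3766856593 / 2466363796023365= 0.00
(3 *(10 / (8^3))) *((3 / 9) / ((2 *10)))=1 / 1024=0.00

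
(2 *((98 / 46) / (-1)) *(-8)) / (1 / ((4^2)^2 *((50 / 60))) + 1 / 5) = 501760 / 3013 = 166.53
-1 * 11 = -11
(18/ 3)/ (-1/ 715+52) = 0.12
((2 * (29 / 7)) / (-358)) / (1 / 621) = -18009 / 1253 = -14.37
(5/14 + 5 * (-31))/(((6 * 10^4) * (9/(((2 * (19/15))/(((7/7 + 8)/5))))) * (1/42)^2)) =-57589/81000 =-0.71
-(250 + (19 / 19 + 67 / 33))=-8350 / 33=-253.03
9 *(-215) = -1935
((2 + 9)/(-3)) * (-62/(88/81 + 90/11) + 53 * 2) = -4510583/12387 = -364.14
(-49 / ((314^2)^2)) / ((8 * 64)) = -49 / 4977239662592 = -0.00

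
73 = 73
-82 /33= -2.48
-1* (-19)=19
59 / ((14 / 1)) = 4.21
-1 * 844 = -844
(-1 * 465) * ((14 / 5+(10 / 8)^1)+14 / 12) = -9703 / 4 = -2425.75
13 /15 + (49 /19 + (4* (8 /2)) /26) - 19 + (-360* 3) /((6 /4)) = -2722949 /3705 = -734.94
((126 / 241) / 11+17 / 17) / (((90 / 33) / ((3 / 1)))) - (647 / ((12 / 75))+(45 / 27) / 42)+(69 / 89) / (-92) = -54627747521 / 13512870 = -4042.65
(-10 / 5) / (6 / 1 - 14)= 1 / 4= 0.25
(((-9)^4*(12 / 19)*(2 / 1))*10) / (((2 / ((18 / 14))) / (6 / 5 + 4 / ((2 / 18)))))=263594736 / 133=1981915.31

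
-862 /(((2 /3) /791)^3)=-5759310389427 /4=-1439827597356.75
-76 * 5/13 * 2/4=-190/13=-14.62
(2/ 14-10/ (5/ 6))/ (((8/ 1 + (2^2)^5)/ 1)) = -83/ 7224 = -0.01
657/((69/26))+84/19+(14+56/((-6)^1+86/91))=556974/2185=254.91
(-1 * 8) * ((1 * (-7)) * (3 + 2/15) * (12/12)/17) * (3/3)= 2632/255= 10.32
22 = 22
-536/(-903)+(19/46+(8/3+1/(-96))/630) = 4030861/3987648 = 1.01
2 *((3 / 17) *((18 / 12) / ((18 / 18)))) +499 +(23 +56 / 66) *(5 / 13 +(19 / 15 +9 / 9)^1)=5596633 / 9945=562.76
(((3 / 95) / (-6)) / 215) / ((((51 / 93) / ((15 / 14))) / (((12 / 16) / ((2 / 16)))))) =-0.00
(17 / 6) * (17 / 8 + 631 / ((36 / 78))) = 558671 / 144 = 3879.66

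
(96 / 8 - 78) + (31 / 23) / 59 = -89531 / 1357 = -65.98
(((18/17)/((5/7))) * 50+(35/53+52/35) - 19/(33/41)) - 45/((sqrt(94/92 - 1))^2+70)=174351735346/3351949755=52.02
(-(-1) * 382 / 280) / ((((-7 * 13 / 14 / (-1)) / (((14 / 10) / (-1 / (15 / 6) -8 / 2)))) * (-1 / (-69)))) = -13179 / 2860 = -4.61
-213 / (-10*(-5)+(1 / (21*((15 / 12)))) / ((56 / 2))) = -156555 / 36751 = -4.26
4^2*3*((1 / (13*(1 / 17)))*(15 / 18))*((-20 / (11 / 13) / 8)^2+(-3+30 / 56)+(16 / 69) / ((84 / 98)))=779196700 / 2279277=341.86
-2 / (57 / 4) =-8 / 57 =-0.14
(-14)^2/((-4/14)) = -686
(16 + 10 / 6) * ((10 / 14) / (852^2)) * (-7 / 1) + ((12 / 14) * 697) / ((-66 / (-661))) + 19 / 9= 1003662918283 / 167683824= 5985.45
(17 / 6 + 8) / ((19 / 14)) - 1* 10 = -115 / 57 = -2.02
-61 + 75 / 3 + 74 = 38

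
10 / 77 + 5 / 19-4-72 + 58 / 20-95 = -2453553 / 14630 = -167.71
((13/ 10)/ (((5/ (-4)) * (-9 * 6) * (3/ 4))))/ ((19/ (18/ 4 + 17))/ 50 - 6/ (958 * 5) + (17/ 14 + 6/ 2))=0.01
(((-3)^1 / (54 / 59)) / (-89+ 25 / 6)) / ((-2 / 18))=-177 / 509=-0.35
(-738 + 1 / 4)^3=-25698491351 / 64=-401538927.36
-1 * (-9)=9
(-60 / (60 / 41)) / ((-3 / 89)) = 3649 / 3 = 1216.33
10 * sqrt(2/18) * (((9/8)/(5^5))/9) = 1/7500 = 0.00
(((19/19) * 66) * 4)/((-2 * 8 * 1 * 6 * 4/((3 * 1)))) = -2.06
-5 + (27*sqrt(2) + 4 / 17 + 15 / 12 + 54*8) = 27*sqrt(2) + 29137 / 68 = 466.67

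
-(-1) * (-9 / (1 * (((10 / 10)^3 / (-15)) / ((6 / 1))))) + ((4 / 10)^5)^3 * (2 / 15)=370788574284286 / 457763671875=810.00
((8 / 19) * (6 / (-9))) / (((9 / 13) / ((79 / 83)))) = -16432 / 42579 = -0.39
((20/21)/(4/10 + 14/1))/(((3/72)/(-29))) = -2900/63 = -46.03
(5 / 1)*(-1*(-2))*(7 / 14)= 5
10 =10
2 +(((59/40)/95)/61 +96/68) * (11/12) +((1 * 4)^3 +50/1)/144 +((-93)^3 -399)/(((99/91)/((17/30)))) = -654110910607571/1560477600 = -419173.53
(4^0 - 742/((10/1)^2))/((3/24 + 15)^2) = -0.03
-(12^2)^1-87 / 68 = -9879 / 68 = -145.28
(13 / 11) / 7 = 13 / 77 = 0.17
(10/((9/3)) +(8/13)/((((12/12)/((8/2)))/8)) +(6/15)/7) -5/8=245239/10920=22.46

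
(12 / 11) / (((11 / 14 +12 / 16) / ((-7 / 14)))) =-168 / 473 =-0.36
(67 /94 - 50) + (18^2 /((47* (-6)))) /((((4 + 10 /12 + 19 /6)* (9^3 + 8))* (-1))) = -6829015 /138556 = -49.29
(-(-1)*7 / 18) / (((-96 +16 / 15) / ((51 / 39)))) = -595 / 111072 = -0.01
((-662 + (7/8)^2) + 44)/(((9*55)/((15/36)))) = -39503/76032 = -0.52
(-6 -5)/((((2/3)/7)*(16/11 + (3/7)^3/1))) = -871563/11570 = -75.33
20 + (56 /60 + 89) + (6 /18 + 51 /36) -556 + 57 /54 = -79787 /180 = -443.26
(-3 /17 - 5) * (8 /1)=-704 /17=-41.41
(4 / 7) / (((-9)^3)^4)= 4 / 1977006755367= 0.00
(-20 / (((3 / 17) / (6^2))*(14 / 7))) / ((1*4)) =-510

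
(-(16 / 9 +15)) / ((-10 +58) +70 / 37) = -5587 / 16614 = -0.34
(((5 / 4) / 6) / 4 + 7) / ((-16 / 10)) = -3385 / 768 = -4.41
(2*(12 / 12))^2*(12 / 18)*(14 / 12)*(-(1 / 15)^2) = -28 / 2025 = -0.01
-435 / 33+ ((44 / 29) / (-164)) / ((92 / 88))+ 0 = -3967977 / 300817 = -13.19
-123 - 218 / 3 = -587 / 3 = -195.67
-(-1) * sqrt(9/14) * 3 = 9 * sqrt(14)/14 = 2.41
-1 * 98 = -98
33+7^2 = 82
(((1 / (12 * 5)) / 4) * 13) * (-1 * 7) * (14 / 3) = -637 / 360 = -1.77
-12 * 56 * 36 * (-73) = 1766016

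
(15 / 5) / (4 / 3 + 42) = 9 / 130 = 0.07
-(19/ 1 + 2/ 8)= -77/ 4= -19.25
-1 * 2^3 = -8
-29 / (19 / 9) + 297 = 5382 / 19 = 283.26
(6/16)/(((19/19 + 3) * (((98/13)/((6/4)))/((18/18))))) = 117/6272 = 0.02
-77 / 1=-77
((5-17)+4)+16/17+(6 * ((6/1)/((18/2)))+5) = 33/17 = 1.94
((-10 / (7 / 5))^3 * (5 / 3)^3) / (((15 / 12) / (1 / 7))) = -12500000 / 64827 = -192.82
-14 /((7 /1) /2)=-4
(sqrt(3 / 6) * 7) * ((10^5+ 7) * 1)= 700049 * sqrt(2) / 2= 495009.40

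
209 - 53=156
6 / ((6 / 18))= 18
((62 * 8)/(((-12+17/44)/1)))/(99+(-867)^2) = -5456/96040917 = -0.00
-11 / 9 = -1.22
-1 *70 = -70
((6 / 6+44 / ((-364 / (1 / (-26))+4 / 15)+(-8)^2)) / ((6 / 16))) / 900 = 71792 / 24118425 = 0.00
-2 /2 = -1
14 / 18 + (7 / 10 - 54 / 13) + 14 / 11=-18061 / 12870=-1.40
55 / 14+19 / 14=37 / 7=5.29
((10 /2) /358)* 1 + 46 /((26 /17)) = 140043 /4654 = 30.09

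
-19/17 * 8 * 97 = -14744/17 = -867.29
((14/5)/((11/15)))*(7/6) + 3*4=16.45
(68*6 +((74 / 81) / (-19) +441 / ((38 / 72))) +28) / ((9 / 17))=1750898 / 729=2401.78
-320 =-320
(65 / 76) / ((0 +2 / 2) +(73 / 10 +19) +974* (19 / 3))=975 / 7063402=0.00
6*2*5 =60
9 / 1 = 9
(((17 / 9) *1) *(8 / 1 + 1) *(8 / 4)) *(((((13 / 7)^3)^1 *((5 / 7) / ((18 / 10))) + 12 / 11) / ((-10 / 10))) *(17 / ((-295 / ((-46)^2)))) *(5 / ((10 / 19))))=10032770983748 / 70121205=143077.56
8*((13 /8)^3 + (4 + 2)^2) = 20629 /64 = 322.33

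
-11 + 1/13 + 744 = 9530/13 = 733.08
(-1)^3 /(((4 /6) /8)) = -12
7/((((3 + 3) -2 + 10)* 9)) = 1/18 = 0.06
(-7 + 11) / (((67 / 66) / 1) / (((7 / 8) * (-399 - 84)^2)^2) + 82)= 176006431822914 / 3608131852370809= 0.05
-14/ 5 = -2.80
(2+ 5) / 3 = 7 / 3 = 2.33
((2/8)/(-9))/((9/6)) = -1/54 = -0.02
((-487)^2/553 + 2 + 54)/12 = 89379/2212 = 40.41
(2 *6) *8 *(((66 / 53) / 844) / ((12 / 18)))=2376 / 11183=0.21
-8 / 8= -1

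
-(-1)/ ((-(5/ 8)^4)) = -4096/ 625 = -6.55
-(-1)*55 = 55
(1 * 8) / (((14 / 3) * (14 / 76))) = 456 / 49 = 9.31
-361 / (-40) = 361 / 40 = 9.02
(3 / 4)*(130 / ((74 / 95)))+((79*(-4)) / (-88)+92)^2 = 9262.79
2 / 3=0.67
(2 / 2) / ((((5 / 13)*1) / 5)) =13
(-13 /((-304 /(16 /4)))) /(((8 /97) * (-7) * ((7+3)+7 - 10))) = -0.04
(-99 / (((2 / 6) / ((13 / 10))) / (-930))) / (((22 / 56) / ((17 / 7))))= 2219724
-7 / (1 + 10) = -7 / 11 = -0.64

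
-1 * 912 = -912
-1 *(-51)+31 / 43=2224 / 43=51.72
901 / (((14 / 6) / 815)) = 2202945 / 7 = 314706.43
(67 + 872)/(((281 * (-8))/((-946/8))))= 444147/8992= 49.39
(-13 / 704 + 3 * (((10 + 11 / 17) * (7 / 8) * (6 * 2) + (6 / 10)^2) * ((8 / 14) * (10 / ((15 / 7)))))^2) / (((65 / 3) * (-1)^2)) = 102367220010729 / 8265400000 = 12385.03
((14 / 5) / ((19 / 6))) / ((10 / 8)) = 336 / 475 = 0.71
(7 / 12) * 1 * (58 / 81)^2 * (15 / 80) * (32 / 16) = 5887 / 52488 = 0.11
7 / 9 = 0.78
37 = 37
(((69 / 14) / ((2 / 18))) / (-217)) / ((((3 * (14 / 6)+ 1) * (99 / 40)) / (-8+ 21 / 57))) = 50025 / 634942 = 0.08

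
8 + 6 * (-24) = -136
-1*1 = -1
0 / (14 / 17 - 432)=0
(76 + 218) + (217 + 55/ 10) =1033/ 2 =516.50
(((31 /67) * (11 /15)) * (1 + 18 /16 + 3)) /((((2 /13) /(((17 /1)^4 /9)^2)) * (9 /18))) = 1267864842174073 /651240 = 1946847310.01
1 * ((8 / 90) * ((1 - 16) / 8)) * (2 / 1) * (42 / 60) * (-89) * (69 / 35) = 2047 / 50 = 40.94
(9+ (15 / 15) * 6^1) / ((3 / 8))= 40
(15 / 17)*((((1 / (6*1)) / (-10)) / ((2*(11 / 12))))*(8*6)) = -72 / 187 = -0.39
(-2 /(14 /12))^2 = 2.94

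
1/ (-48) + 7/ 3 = 37/ 16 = 2.31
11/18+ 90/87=859/522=1.65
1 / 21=0.05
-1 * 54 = -54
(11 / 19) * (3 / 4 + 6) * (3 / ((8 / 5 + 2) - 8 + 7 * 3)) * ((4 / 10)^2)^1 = 891 / 7885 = 0.11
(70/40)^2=49/16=3.06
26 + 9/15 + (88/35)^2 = 32.92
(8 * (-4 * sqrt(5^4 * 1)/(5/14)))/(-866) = 1120/433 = 2.59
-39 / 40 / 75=-13 / 1000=-0.01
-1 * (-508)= 508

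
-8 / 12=-2 / 3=-0.67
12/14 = 6/7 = 0.86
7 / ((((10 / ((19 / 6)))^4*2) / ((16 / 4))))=912247 / 6480000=0.14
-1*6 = -6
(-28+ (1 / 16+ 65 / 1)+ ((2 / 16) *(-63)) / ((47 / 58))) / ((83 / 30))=9.88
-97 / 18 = -5.39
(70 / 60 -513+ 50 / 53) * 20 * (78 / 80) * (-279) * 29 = 17088345729 / 212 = 80605404.38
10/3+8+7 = 55/3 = 18.33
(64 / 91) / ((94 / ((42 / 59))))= 192 / 36049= 0.01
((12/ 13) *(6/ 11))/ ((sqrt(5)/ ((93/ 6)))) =1116 *sqrt(5)/ 715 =3.49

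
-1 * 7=-7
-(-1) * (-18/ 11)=-18/ 11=-1.64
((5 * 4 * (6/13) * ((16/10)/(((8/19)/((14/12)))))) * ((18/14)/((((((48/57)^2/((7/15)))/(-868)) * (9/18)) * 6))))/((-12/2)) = 10418821/6240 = 1669.68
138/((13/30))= 4140/13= 318.46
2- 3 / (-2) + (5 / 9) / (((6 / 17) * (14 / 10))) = 874 / 189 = 4.62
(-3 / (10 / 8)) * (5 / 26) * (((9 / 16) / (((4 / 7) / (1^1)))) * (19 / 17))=-3591 / 7072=-0.51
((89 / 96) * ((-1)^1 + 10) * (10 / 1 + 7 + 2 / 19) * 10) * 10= 2169375 / 152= 14272.20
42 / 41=1.02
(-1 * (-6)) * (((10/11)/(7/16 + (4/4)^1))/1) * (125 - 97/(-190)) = 2289312/4807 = 476.25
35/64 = 0.55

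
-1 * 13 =-13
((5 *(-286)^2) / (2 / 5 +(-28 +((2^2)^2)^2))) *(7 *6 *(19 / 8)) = 203978775 / 1142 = 178615.39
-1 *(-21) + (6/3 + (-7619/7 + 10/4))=-14881/14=-1062.93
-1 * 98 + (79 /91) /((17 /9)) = -150895 /1547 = -97.54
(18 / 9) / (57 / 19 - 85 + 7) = -2 / 75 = -0.03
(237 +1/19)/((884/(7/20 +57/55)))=34343/92378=0.37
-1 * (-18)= 18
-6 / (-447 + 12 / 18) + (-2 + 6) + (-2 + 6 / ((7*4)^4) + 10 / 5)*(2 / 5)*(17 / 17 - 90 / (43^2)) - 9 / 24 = 6921108056903 / 1902215107520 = 3.64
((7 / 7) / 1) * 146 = 146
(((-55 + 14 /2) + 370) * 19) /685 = 6118 /685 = 8.93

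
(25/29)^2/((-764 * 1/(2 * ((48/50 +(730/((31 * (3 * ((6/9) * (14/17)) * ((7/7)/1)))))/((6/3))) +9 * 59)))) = -292466425/278855416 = -1.05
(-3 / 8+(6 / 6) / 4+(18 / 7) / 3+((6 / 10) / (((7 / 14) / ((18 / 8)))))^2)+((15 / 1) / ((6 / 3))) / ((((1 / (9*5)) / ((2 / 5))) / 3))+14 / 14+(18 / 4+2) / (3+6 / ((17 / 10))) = 64493741 / 155400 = 415.02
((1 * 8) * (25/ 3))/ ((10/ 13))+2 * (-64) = -124/ 3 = -41.33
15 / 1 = 15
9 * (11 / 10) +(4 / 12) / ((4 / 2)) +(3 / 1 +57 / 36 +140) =3093 / 20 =154.65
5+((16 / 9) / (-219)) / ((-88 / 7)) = 108419 / 21681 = 5.00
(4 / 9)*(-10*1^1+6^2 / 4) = -4 / 9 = -0.44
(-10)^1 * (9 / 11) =-90 / 11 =-8.18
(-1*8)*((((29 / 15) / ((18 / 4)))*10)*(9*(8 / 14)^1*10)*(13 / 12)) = -120640 / 63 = -1914.92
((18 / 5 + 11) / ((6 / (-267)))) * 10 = -6497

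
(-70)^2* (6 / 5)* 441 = 2593080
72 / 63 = 8 / 7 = 1.14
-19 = -19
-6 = -6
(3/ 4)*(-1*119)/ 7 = -51/ 4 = -12.75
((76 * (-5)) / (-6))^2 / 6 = 18050 / 27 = 668.52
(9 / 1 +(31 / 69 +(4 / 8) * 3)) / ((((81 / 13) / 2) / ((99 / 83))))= 216073 / 51543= 4.19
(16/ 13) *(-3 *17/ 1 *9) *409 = -3003696/ 13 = -231053.54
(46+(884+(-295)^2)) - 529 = 87426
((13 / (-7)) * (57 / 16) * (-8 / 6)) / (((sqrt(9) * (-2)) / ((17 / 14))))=-4199 / 2352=-1.79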